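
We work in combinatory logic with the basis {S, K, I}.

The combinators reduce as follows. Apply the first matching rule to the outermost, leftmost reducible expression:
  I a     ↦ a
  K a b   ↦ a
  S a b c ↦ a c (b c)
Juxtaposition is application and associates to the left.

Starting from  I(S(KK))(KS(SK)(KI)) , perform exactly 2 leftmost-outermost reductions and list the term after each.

Answer: after 2 steps: S(KK)(S(KI))

Working:
  start: I(S(KK))(KS(SK)(KI))
  →1  S(KK)(KS(SK)(KI))
  →2  S(KK)(S(KI))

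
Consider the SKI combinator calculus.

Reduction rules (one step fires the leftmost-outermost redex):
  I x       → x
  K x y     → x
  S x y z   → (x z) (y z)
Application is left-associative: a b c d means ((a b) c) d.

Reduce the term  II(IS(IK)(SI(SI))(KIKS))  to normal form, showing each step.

Answer: normal form = S  (in 8 steps)

Reduction:
  start: II(IS(IK)(SI(SI))(KIKS))
  [1] I(IS(IK)(SI(SI))(KIKS))
  [2] IS(IK)(SI(SI))(KIKS)
  [3] S(IK)(SI(SI))(KIKS)
  [4] IK(KIKS)(SI(SI)(KIKS))
  [5] K(KIKS)(SI(SI)(KIKS))
  [6] KIKS
  [7] IS
  [8] S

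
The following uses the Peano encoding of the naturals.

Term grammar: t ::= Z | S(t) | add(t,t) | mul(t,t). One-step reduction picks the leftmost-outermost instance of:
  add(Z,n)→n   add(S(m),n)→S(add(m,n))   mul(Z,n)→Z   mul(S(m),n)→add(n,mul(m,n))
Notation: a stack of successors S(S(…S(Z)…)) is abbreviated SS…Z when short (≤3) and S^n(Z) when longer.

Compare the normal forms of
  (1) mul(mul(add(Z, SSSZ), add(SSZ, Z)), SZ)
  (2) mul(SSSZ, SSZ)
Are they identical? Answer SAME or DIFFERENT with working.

Answer: SAME — A ⇓ S^6(Z), B ⇓ S^6(Z)

Derivation:
Term A:
  start: mul(mul(add(Z, SSSZ), add(SSZ, Z)), SZ)
  [1] mul(mul(SSSZ, add(SSZ, Z)), SZ)
  [2] mul(add(add(SSZ, Z), mul(SSZ, add(SSZ, Z))), SZ)
  [3] mul(add(S(add(SZ, Z)), mul(SSZ, add(SSZ, Z))), SZ)
  [4] mul(S(add(add(SZ, Z), mul(SSZ, add(SSZ, Z)))), SZ)
  [5] add(SZ, mul(add(add(SZ, Z), mul(SSZ, add(SSZ, Z))), SZ))
  [6] S(add(Z, mul(add(add(SZ, Z), mul(SSZ, add(SSZ, Z))), SZ)))
  [7] S(mul(add(add(SZ, Z), mul(SSZ, add(SSZ, Z))), SZ))
  [8] S(mul(add(S(add(Z, Z)), mul(SSZ, add(SSZ, Z))), SZ))
  [9] S(mul(S(add(add(Z, Z), mul(SSZ, add(SSZ, Z)))), SZ))
  [10] S(add(SZ, mul(add(add(Z, Z), mul(SSZ, add(SSZ, Z))), SZ)))
  [11] S(S(add(Z, mul(add(add(Z, Z), mul(SSZ, add(SSZ, Z))), SZ))))
  [12] S(S(mul(add(add(Z, Z), mul(SSZ, add(SSZ, Z))), SZ)))
  [13] S(S(mul(add(Z, mul(SSZ, add(SSZ, Z))), SZ)))
  [14] S(S(mul(mul(SSZ, add(SSZ, Z)), SZ)))
  [15] S(S(mul(add(add(SSZ, Z), mul(SZ, add(SSZ, Z))), SZ)))
  [16] S(S(mul(add(S(add(SZ, Z)), mul(SZ, add(SSZ, Z))), SZ)))
  [17] S(S(mul(S(add(add(SZ, Z), mul(SZ, add(SSZ, Z)))), SZ)))
  [18] S(S(add(SZ, mul(add(add(SZ, Z), mul(SZ, add(SSZ, Z))), SZ))))
  [19] S(S(S(add(Z, mul(add(add(SZ, Z), mul(SZ, add(SSZ, Z))), SZ)))))
  [20] S(S(S(mul(add(add(SZ, Z), mul(SZ, add(SSZ, Z))), SZ))))
  [21] S(S(S(mul(add(S(add(Z, Z)), mul(SZ, add(SSZ, Z))), SZ))))
  [22] S(S(S(mul(S(add(add(Z, Z), mul(SZ, add(SSZ, Z)))), SZ))))
  [23] S(S(S(add(SZ, mul(add(add(Z, Z), mul(SZ, add(SSZ, Z))), SZ)))))
  [24] S(S(S(S(add(Z, mul(add(add(Z, Z), mul(SZ, add(SSZ, Z))), SZ))))))
  [25] S(S(S(S(mul(add(add(Z, Z), mul(SZ, add(SSZ, Z))), SZ)))))
  [26] S(S(S(S(mul(add(Z, mul(SZ, add(SSZ, Z))), SZ)))))
  [27] S(S(S(S(mul(mul(SZ, add(SSZ, Z)), SZ)))))
  [28] S(S(S(S(mul(add(add(SSZ, Z), mul(Z, add(SSZ, Z))), SZ)))))
  [29] S(S(S(S(mul(add(S(add(SZ, Z)), mul(Z, add(SSZ, Z))), SZ)))))
  [30] S(S(S(S(mul(S(add(add(SZ, Z), mul(Z, add(SSZ, Z)))), SZ)))))
  [31] S(S(S(S(add(SZ, mul(add(add(SZ, Z), mul(Z, add(SSZ, Z))), SZ))))))
  [32] S(S(S(S(S(add(Z, mul(add(add(SZ, Z), mul(Z, add(SSZ, Z))), SZ)))))))
  [33] S(S(S(S(S(mul(add(add(SZ, Z), mul(Z, add(SSZ, Z))), SZ))))))
  [34] S(S(S(S(S(mul(add(S(add(Z, Z)), mul(Z, add(SSZ, Z))), SZ))))))
  [35] S(S(S(S(S(mul(S(add(add(Z, Z), mul(Z, add(SSZ, Z)))), SZ))))))
  [36] S(S(S(S(S(add(SZ, mul(add(add(Z, Z), mul(Z, add(SSZ, Z))), SZ)))))))
  [37] S(S(S(S(S(S(add(Z, mul(add(add(Z, Z), mul(Z, add(SSZ, Z))), SZ))))))))
  [38] S(S(S(S(S(S(mul(add(add(Z, Z), mul(Z, add(SSZ, Z))), SZ)))))))
  [39] S(S(S(S(S(S(mul(add(Z, mul(Z, add(SSZ, Z))), SZ)))))))
  [40] S(S(S(S(S(S(mul(mul(Z, add(SSZ, Z)), SZ)))))))
  [41] S(S(S(S(S(S(mul(Z, SZ)))))))
  [42] S^6(Z)

Term B:
  start: mul(SSSZ, SSZ)
  [1] add(SSZ, mul(SSZ, SSZ))
  [2] S(add(SZ, mul(SSZ, SSZ)))
  [3] S(S(add(Z, mul(SSZ, SSZ))))
  [4] S(S(mul(SSZ, SSZ)))
  [5] S(S(add(SSZ, mul(SZ, SSZ))))
  [6] S(S(S(add(SZ, mul(SZ, SSZ)))))
  [7] S(S(S(S(add(Z, mul(SZ, SSZ))))))
  [8] S(S(S(S(mul(SZ, SSZ)))))
  [9] S(S(S(S(add(SSZ, mul(Z, SSZ))))))
  [10] S(S(S(S(S(add(SZ, mul(Z, SSZ)))))))
  [11] S(S(S(S(S(S(add(Z, mul(Z, SSZ))))))))
  [12] S(S(S(S(S(S(mul(Z, SSZ)))))))
  [13] S^6(Z)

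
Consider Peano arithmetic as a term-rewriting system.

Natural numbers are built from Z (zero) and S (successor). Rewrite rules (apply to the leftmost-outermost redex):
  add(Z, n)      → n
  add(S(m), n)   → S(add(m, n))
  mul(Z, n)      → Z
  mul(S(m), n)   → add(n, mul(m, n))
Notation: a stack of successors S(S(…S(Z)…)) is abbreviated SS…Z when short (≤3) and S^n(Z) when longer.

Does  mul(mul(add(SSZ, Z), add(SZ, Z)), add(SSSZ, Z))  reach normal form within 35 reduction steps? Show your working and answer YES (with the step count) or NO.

  start: mul(mul(add(SSZ, Z), add(SZ, Z)), add(SSSZ, Z))
  step 1: mul(mul(S(add(SZ, Z)), add(SZ, Z)), add(SSSZ, Z))
  step 2: mul(add(add(SZ, Z), mul(add(SZ, Z), add(SZ, Z))), add(SSSZ, Z))
  step 3: mul(add(S(add(Z, Z)), mul(add(SZ, Z), add(SZ, Z))), add(SSSZ, Z))
  step 4: mul(S(add(add(Z, Z), mul(add(SZ, Z), add(SZ, Z)))), add(SSSZ, Z))
  step 5: add(add(SSSZ, Z), mul(add(add(Z, Z), mul(add(SZ, Z), add(SZ, Z))), add(SSSZ, Z)))
  step 6: add(S(add(SSZ, Z)), mul(add(add(Z, Z), mul(add(SZ, Z), add(SZ, Z))), add(SSSZ, Z)))
  step 7: S(add(add(SSZ, Z), mul(add(add(Z, Z), mul(add(SZ, Z), add(SZ, Z))), add(SSSZ, Z))))
  step 8: S(add(S(add(SZ, Z)), mul(add(add(Z, Z), mul(add(SZ, Z), add(SZ, Z))), add(SSSZ, Z))))
  step 9: S(S(add(add(SZ, Z), mul(add(add(Z, Z), mul(add(SZ, Z), add(SZ, Z))), add(SSSZ, Z)))))
  step 10: S(S(add(S(add(Z, Z)), mul(add(add(Z, Z), mul(add(SZ, Z), add(SZ, Z))), add(SSSZ, Z)))))
  step 11: S(S(S(add(add(Z, Z), mul(add(add(Z, Z), mul(add(SZ, Z), add(SZ, Z))), add(SSSZ, Z))))))
  step 12: S(S(S(add(Z, mul(add(add(Z, Z), mul(add(SZ, Z), add(SZ, Z))), add(SSSZ, Z))))))
  step 13: S(S(S(mul(add(add(Z, Z), mul(add(SZ, Z), add(SZ, Z))), add(SSSZ, Z)))))
  step 14: S(S(S(mul(add(Z, mul(add(SZ, Z), add(SZ, Z))), add(SSSZ, Z)))))
  step 15: S(S(S(mul(mul(add(SZ, Z), add(SZ, Z)), add(SSSZ, Z)))))
  step 16: S(S(S(mul(mul(S(add(Z, Z)), add(SZ, Z)), add(SSSZ, Z)))))
  step 17: S(S(S(mul(add(add(SZ, Z), mul(add(Z, Z), add(SZ, Z))), add(SSSZ, Z)))))
  step 18: S(S(S(mul(add(S(add(Z, Z)), mul(add(Z, Z), add(SZ, Z))), add(SSSZ, Z)))))
  step 19: S(S(S(mul(S(add(add(Z, Z), mul(add(Z, Z), add(SZ, Z)))), add(SSSZ, Z)))))
  step 20: S(S(S(add(add(SSSZ, Z), mul(add(add(Z, Z), mul(add(Z, Z), add(SZ, Z))), add(SSSZ, Z))))))
  step 21: S(S(S(add(S(add(SSZ, Z)), mul(add(add(Z, Z), mul(add(Z, Z), add(SZ, Z))), add(SSSZ, Z))))))
  step 22: S(S(S(S(add(add(SSZ, Z), mul(add(add(Z, Z), mul(add(Z, Z), add(SZ, Z))), add(SSSZ, Z)))))))
  step 23: S(S(S(S(add(S(add(SZ, Z)), mul(add(add(Z, Z), mul(add(Z, Z), add(SZ, Z))), add(SSSZ, Z)))))))
  step 24: S(S(S(S(S(add(add(SZ, Z), mul(add(add(Z, Z), mul(add(Z, Z), add(SZ, Z))), add(SSSZ, Z))))))))
  step 25: S(S(S(S(S(add(S(add(Z, Z)), mul(add(add(Z, Z), mul(add(Z, Z), add(SZ, Z))), add(SSSZ, Z))))))))
  step 26: S(S(S(S(S(S(add(add(Z, Z), mul(add(add(Z, Z), mul(add(Z, Z), add(SZ, Z))), add(SSSZ, Z)))))))))
  step 27: S(S(S(S(S(S(add(Z, mul(add(add(Z, Z), mul(add(Z, Z), add(SZ, Z))), add(SSSZ, Z)))))))))
  step 28: S(S(S(S(S(S(mul(add(add(Z, Z), mul(add(Z, Z), add(SZ, Z))), add(SSSZ, Z))))))))
  step 29: S(S(S(S(S(S(mul(add(Z, mul(add(Z, Z), add(SZ, Z))), add(SSSZ, Z))))))))
  step 30: S(S(S(S(S(S(mul(mul(add(Z, Z), add(SZ, Z)), add(SSSZ, Z))))))))
  step 31: S(S(S(S(S(S(mul(mul(Z, add(SZ, Z)), add(SSSZ, Z))))))))
  step 32: S(S(S(S(S(S(mul(Z, add(SSSZ, Z))))))))
  step 33: S^6(Z)

Answer: YES — reaches normal form S^6(Z) in 33 ≤ 35 steps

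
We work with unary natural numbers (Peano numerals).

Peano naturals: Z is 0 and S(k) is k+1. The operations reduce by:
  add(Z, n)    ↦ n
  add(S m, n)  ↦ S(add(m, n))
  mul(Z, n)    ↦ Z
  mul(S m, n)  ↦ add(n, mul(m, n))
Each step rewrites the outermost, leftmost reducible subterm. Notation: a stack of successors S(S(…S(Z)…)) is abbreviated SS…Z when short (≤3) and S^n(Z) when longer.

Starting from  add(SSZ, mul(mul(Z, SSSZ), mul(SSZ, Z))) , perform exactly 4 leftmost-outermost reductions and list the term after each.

  start: add(SSZ, mul(mul(Z, SSSZ), mul(SSZ, Z)))
  step 1: S(add(SZ, mul(mul(Z, SSSZ), mul(SSZ, Z))))
  step 2: S(S(add(Z, mul(mul(Z, SSSZ), mul(SSZ, Z)))))
  step 3: S(S(mul(mul(Z, SSSZ), mul(SSZ, Z))))
  step 4: S(S(mul(Z, mul(SSZ, Z))))

Answer: after 4 steps: S(S(mul(Z, mul(SSZ, Z))))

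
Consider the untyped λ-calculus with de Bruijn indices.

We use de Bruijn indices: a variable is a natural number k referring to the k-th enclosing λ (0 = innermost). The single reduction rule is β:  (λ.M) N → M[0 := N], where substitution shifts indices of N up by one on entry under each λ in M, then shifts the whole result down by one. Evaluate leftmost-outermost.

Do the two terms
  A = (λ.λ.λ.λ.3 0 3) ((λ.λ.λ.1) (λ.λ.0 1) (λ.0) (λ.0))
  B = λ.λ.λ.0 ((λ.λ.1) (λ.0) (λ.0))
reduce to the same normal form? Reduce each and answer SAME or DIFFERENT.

Term A:
  start: (λ.λ.λ.λ.3 0 3) ((λ.λ.λ.1) (λ.λ.0 1) (λ.0) (λ.0))
  step 1: λ.λ.λ.(λ.λ.λ.1) (λ.λ.0 1) (λ.0) (λ.0) 0 ((λ.λ.λ.1) (λ.λ.0 1) (λ.0) (λ.0))
  step 2: λ.λ.λ.(λ.λ.1) (λ.0) (λ.0) 0 ((λ.λ.λ.1) (λ.λ.0 1) (λ.0) (λ.0))
  step 3: λ.λ.λ.(λ.λ.0) (λ.0) 0 ((λ.λ.λ.1) (λ.λ.0 1) (λ.0) (λ.0))
  step 4: λ.λ.λ.(λ.0) 0 ((λ.λ.λ.1) (λ.λ.0 1) (λ.0) (λ.0))
  step 5: λ.λ.λ.0 ((λ.λ.λ.1) (λ.λ.0 1) (λ.0) (λ.0))
  step 6: λ.λ.λ.0 ((λ.λ.1) (λ.0) (λ.0))
  step 7: λ.λ.λ.0 ((λ.λ.0) (λ.0))
  step 8: λ.λ.λ.0 (λ.0)

Term B:
  start: λ.λ.λ.0 ((λ.λ.1) (λ.0) (λ.0))
  step 1: λ.λ.λ.0 ((λ.λ.0) (λ.0))
  step 2: λ.λ.λ.0 (λ.0)

Answer: SAME — A ⇓ λ.λ.λ.0 (λ.0), B ⇓ λ.λ.λ.0 (λ.0)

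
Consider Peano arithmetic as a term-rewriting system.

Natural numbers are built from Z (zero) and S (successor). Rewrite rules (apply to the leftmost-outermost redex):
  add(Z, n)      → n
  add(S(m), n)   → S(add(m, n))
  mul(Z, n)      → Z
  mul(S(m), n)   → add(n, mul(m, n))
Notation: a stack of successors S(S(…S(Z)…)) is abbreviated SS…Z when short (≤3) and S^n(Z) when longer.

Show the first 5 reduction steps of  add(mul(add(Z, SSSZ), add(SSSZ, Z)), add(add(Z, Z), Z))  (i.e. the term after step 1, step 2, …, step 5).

  start: add(mul(add(Z, SSSZ), add(SSSZ, Z)), add(add(Z, Z), Z))
  [1] add(mul(SSSZ, add(SSSZ, Z)), add(add(Z, Z), Z))
  [2] add(add(add(SSSZ, Z), mul(SSZ, add(SSSZ, Z))), add(add(Z, Z), Z))
  [3] add(add(S(add(SSZ, Z)), mul(SSZ, add(SSSZ, Z))), add(add(Z, Z), Z))
  [4] add(S(add(add(SSZ, Z), mul(SSZ, add(SSSZ, Z)))), add(add(Z, Z), Z))
  [5] S(add(add(add(SSZ, Z), mul(SSZ, add(SSSZ, Z))), add(add(Z, Z), Z)))

Answer: after 5 steps: S(add(add(add(SSZ, Z), mul(SSZ, add(SSSZ, Z))), add(add(Z, Z), Z)))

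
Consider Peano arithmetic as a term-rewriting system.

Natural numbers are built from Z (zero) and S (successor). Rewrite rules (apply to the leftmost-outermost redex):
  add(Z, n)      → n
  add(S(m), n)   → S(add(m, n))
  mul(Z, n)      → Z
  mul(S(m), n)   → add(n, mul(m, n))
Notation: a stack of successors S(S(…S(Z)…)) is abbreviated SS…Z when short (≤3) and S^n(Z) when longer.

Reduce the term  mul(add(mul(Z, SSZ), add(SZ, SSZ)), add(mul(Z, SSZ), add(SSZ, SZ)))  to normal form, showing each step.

  start: mul(add(mul(Z, SSZ), add(SZ, SSZ)), add(mul(Z, SSZ), add(SSZ, SZ)))
  step 1: mul(add(Z, add(SZ, SSZ)), add(mul(Z, SSZ), add(SSZ, SZ)))
  step 2: mul(add(SZ, SSZ), add(mul(Z, SSZ), add(SSZ, SZ)))
  step 3: mul(S(add(Z, SSZ)), add(mul(Z, SSZ), add(SSZ, SZ)))
  step 4: add(add(mul(Z, SSZ), add(SSZ, SZ)), mul(add(Z, SSZ), add(mul(Z, SSZ), add(SSZ, SZ))))
  step 5: add(add(Z, add(SSZ, SZ)), mul(add(Z, SSZ), add(mul(Z, SSZ), add(SSZ, SZ))))
  step 6: add(add(SSZ, SZ), mul(add(Z, SSZ), add(mul(Z, SSZ), add(SSZ, SZ))))
  step 7: add(S(add(SZ, SZ)), mul(add(Z, SSZ), add(mul(Z, SSZ), add(SSZ, SZ))))
  step 8: S(add(add(SZ, SZ), mul(add(Z, SSZ), add(mul(Z, SSZ), add(SSZ, SZ)))))
  step 9: S(add(S(add(Z, SZ)), mul(add(Z, SSZ), add(mul(Z, SSZ), add(SSZ, SZ)))))
  step 10: S(S(add(add(Z, SZ), mul(add(Z, SSZ), add(mul(Z, SSZ), add(SSZ, SZ))))))
  step 11: S(S(add(SZ, mul(add(Z, SSZ), add(mul(Z, SSZ), add(SSZ, SZ))))))
  step 12: S(S(S(add(Z, mul(add(Z, SSZ), add(mul(Z, SSZ), add(SSZ, SZ)))))))
  step 13: S(S(S(mul(add(Z, SSZ), add(mul(Z, SSZ), add(SSZ, SZ))))))
  step 14: S(S(S(mul(SSZ, add(mul(Z, SSZ), add(SSZ, SZ))))))
  step 15: S(S(S(add(add(mul(Z, SSZ), add(SSZ, SZ)), mul(SZ, add(mul(Z, SSZ), add(SSZ, SZ)))))))
  step 16: S(S(S(add(add(Z, add(SSZ, SZ)), mul(SZ, add(mul(Z, SSZ), add(SSZ, SZ)))))))
  step 17: S(S(S(add(add(SSZ, SZ), mul(SZ, add(mul(Z, SSZ), add(SSZ, SZ)))))))
  step 18: S(S(S(add(S(add(SZ, SZ)), mul(SZ, add(mul(Z, SSZ), add(SSZ, SZ)))))))
  step 19: S(S(S(S(add(add(SZ, SZ), mul(SZ, add(mul(Z, SSZ), add(SSZ, SZ))))))))
  step 20: S(S(S(S(add(S(add(Z, SZ)), mul(SZ, add(mul(Z, SSZ), add(SSZ, SZ))))))))
  step 21: S(S(S(S(S(add(add(Z, SZ), mul(SZ, add(mul(Z, SSZ), add(SSZ, SZ)))))))))
  step 22: S(S(S(S(S(add(SZ, mul(SZ, add(mul(Z, SSZ), add(SSZ, SZ)))))))))
  step 23: S(S(S(S(S(S(add(Z, mul(SZ, add(mul(Z, SSZ), add(SSZ, SZ))))))))))
  step 24: S(S(S(S(S(S(mul(SZ, add(mul(Z, SSZ), add(SSZ, SZ)))))))))
  step 25: S(S(S(S(S(S(add(add(mul(Z, SSZ), add(SSZ, SZ)), mul(Z, add(mul(Z, SSZ), add(SSZ, SZ))))))))))
  step 26: S(S(S(S(S(S(add(add(Z, add(SSZ, SZ)), mul(Z, add(mul(Z, SSZ), add(SSZ, SZ))))))))))
  step 27: S(S(S(S(S(S(add(add(SSZ, SZ), mul(Z, add(mul(Z, SSZ), add(SSZ, SZ))))))))))
  step 28: S(S(S(S(S(S(add(S(add(SZ, SZ)), mul(Z, add(mul(Z, SSZ), add(SSZ, SZ))))))))))
  step 29: S(S(S(S(S(S(S(add(add(SZ, SZ), mul(Z, add(mul(Z, SSZ), add(SSZ, SZ)))))))))))
  step 30: S(S(S(S(S(S(S(add(S(add(Z, SZ)), mul(Z, add(mul(Z, SSZ), add(SSZ, SZ)))))))))))
  step 31: S(S(S(S(S(S(S(S(add(add(Z, SZ), mul(Z, add(mul(Z, SSZ), add(SSZ, SZ))))))))))))
  step 32: S(S(S(S(S(S(S(S(add(SZ, mul(Z, add(mul(Z, SSZ), add(SSZ, SZ))))))))))))
  step 33: S(S(S(S(S(S(S(S(S(add(Z, mul(Z, add(mul(Z, SSZ), add(SSZ, SZ)))))))))))))
  step 34: S(S(S(S(S(S(S(S(S(mul(Z, add(mul(Z, SSZ), add(SSZ, SZ))))))))))))
  step 35: S^9(Z)

Answer: normal form = S^9(Z)  (in 35 steps)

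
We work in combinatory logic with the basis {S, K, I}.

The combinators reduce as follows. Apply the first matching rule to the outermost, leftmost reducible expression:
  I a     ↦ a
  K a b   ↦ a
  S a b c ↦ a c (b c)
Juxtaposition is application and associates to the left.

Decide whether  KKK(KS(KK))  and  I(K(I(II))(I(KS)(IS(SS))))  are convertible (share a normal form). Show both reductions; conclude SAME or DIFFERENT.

Term A:
  start: KKK(KS(KK))
  [1] K(KS(KK))
  [2] KS

Term B:
  start: I(K(I(II))(I(KS)(IS(SS))))
  [1] K(I(II))(I(KS)(IS(SS)))
  [2] I(II)
  [3] II
  [4] I

Answer: DIFFERENT — A ⇓ KS, B ⇓ I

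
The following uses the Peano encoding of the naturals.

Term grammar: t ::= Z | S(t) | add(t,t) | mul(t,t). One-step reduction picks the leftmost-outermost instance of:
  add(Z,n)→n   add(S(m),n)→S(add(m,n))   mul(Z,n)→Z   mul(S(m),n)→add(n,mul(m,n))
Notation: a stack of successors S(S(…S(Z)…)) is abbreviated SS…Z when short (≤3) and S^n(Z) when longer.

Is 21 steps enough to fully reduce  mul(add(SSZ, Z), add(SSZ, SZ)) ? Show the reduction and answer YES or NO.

  start: mul(add(SSZ, Z), add(SSZ, SZ))
  →1  mul(S(add(SZ, Z)), add(SSZ, SZ))
  →2  add(add(SSZ, SZ), mul(add(SZ, Z), add(SSZ, SZ)))
  →3  add(S(add(SZ, SZ)), mul(add(SZ, Z), add(SSZ, SZ)))
  →4  S(add(add(SZ, SZ), mul(add(SZ, Z), add(SSZ, SZ))))
  →5  S(add(S(add(Z, SZ)), mul(add(SZ, Z), add(SSZ, SZ))))
  →6  S(S(add(add(Z, SZ), mul(add(SZ, Z), add(SSZ, SZ)))))
  →7  S(S(add(SZ, mul(add(SZ, Z), add(SSZ, SZ)))))
  →8  S(S(S(add(Z, mul(add(SZ, Z), add(SSZ, SZ))))))
  →9  S(S(S(mul(add(SZ, Z), add(SSZ, SZ)))))
  →10  S(S(S(mul(S(add(Z, Z)), add(SSZ, SZ)))))
  →11  S(S(S(add(add(SSZ, SZ), mul(add(Z, Z), add(SSZ, SZ))))))
  →12  S(S(S(add(S(add(SZ, SZ)), mul(add(Z, Z), add(SSZ, SZ))))))
  →13  S(S(S(S(add(add(SZ, SZ), mul(add(Z, Z), add(SSZ, SZ)))))))
  →14  S(S(S(S(add(S(add(Z, SZ)), mul(add(Z, Z), add(SSZ, SZ)))))))
  →15  S(S(S(S(S(add(add(Z, SZ), mul(add(Z, Z), add(SSZ, SZ))))))))
  →16  S(S(S(S(S(add(SZ, mul(add(Z, Z), add(SSZ, SZ))))))))
  →17  S(S(S(S(S(S(add(Z, mul(add(Z, Z), add(SSZ, SZ)))))))))
  →18  S(S(S(S(S(S(mul(add(Z, Z), add(SSZ, SZ))))))))
  →19  S(S(S(S(S(S(mul(Z, add(SSZ, SZ))))))))
  →20  S^6(Z)

Answer: YES — reaches normal form S^6(Z) in 20 ≤ 21 steps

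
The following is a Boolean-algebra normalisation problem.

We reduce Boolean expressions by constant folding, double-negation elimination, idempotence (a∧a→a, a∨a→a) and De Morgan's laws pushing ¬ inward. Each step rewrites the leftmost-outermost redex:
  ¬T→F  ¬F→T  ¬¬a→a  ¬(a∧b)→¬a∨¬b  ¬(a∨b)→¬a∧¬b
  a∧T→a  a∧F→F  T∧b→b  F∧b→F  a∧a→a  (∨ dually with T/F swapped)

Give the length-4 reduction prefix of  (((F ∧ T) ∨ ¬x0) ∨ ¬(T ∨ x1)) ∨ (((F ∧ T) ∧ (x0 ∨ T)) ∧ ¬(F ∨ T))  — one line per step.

  start: (((F ∧ T) ∨ ¬x0) ∨ ¬(T ∨ x1)) ∨ (((F ∧ T) ∧ (x0 ∨ T)) ∧ ¬(F ∨ T))
  →1  ((F ∨ ¬x0) ∨ ¬(T ∨ x1)) ∨ (((F ∧ T) ∧ (x0 ∨ T)) ∧ ¬(F ∨ T))
  →2  (¬x0 ∨ ¬(T ∨ x1)) ∨ (((F ∧ T) ∧ (x0 ∨ T)) ∧ ¬(F ∨ T))
  →3  (¬x0 ∨ (¬T ∧ ¬x1)) ∨ (((F ∧ T) ∧ (x0 ∨ T)) ∧ ¬(F ∨ T))
  →4  (¬x0 ∨ (F ∧ ¬x1)) ∨ (((F ∧ T) ∧ (x0 ∨ T)) ∧ ¬(F ∨ T))

Answer: after 4 steps: (¬x0 ∨ (F ∧ ¬x1)) ∨ (((F ∧ T) ∧ (x0 ∨ T)) ∧ ¬(F ∨ T))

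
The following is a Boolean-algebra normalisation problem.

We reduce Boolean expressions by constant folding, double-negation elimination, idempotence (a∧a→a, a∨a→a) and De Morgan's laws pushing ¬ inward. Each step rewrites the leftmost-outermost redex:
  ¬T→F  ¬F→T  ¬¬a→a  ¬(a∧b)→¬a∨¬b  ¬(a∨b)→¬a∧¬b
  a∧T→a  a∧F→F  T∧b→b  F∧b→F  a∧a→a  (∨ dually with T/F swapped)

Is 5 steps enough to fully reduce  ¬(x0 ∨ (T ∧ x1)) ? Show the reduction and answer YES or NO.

Answer: YES — reaches normal form ¬x0 ∧ ¬x1 in 4 ≤ 5 steps

Reduction:
  start: ¬(x0 ∨ (T ∧ x1))
  step 1: ¬x0 ∧ ¬(T ∧ x1)
  step 2: ¬x0 ∧ (¬T ∨ ¬x1)
  step 3: ¬x0 ∧ (F ∨ ¬x1)
  step 4: ¬x0 ∧ ¬x1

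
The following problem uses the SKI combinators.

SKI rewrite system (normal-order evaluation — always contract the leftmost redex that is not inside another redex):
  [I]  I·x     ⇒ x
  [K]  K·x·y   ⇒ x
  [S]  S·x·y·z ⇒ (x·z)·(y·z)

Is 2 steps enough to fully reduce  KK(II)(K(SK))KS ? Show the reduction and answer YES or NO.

  start: KK(II)(K(SK))KS
  [1] K(K(SK))KS
  [2] K(SK)S

Answer: NO — after 2 steps the term is K(SK)S, not yet normal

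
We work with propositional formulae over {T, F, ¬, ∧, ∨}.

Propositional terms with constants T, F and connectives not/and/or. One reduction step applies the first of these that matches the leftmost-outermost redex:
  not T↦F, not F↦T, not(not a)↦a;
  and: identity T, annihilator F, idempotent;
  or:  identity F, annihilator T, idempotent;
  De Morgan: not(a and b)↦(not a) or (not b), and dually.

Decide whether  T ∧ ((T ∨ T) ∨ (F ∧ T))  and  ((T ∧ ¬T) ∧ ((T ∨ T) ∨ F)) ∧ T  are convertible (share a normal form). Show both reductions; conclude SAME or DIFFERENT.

Answer: DIFFERENT — A ⇓ T, B ⇓ F

Working:
Term A:
  start: T ∧ ((T ∨ T) ∨ (F ∧ T))
  [1] (T ∨ T) ∨ (F ∧ T)
  [2] T ∨ (F ∧ T)
  [3] T

Term B:
  start: ((T ∧ ¬T) ∧ ((T ∨ T) ∨ F)) ∧ T
  [1] (T ∧ ¬T) ∧ ((T ∨ T) ∨ F)
  [2] ¬T ∧ ((T ∨ T) ∨ F)
  [3] F ∧ ((T ∨ T) ∨ F)
  [4] F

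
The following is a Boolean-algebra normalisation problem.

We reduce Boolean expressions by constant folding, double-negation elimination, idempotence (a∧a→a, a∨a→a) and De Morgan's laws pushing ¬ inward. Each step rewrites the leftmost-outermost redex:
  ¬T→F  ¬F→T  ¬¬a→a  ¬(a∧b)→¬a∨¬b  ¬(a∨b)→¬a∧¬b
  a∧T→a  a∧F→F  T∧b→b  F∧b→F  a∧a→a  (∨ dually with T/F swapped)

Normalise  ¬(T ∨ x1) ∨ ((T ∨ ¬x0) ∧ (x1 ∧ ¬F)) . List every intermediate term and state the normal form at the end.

  start: ¬(T ∨ x1) ∨ ((T ∨ ¬x0) ∧ (x1 ∧ ¬F))
  →1  (¬T ∧ ¬x1) ∨ ((T ∨ ¬x0) ∧ (x1 ∧ ¬F))
  →2  (F ∧ ¬x1) ∨ ((T ∨ ¬x0) ∧ (x1 ∧ ¬F))
  →3  F ∨ ((T ∨ ¬x0) ∧ (x1 ∧ ¬F))
  →4  (T ∨ ¬x0) ∧ (x1 ∧ ¬F)
  →5  T ∧ (x1 ∧ ¬F)
  →6  x1 ∧ ¬F
  →7  x1 ∧ T
  →8  x1

Answer: normal form = x1  (in 8 steps)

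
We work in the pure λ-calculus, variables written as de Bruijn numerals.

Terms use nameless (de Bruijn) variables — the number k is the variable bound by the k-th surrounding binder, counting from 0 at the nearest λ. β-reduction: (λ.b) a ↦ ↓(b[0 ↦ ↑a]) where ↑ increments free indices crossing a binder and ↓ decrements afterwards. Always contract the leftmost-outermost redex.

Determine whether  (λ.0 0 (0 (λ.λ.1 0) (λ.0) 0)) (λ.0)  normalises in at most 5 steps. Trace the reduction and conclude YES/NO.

  start: (λ.0 0 (0 (λ.λ.1 0) (λ.0) 0)) (λ.0)
  step 1: (λ.0) (λ.0) ((λ.0) (λ.λ.1 0) (λ.0) (λ.0))
  step 2: (λ.0) ((λ.0) (λ.λ.1 0) (λ.0) (λ.0))
  step 3: (λ.0) (λ.λ.1 0) (λ.0) (λ.0)
  step 4: (λ.λ.1 0) (λ.0) (λ.0)
  step 5: (λ.(λ.0) 0) (λ.0)

Answer: NO — after 5 steps the term is (λ.(λ.0) 0) (λ.0), not yet normal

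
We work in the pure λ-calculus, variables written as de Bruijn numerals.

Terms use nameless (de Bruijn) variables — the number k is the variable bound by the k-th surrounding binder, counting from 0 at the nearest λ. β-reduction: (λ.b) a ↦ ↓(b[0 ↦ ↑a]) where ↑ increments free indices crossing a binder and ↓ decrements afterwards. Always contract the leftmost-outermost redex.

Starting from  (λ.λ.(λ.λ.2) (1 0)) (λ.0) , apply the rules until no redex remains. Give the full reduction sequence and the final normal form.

Answer: normal form = λ.λ.1  (in 2 steps)

Derivation:
  start: (λ.λ.(λ.λ.2) (1 0)) (λ.0)
  step 1: λ.(λ.λ.2) ((λ.0) 0)
  step 2: λ.λ.1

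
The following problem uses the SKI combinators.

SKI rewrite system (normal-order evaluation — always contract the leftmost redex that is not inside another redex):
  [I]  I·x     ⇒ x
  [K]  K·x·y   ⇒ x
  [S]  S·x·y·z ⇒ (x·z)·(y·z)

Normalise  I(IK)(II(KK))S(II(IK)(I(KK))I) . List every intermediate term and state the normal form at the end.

  start: I(IK)(II(KK))S(II(IK)(I(KK))I)
  step 1: IK(II(KK))S(II(IK)(I(KK))I)
  step 2: K(II(KK))S(II(IK)(I(KK))I)
  step 3: II(KK)(II(IK)(I(KK))I)
  step 4: I(KK)(II(IK)(I(KK))I)
  step 5: KK(II(IK)(I(KK))I)
  step 6: K

Answer: normal form = K  (in 6 steps)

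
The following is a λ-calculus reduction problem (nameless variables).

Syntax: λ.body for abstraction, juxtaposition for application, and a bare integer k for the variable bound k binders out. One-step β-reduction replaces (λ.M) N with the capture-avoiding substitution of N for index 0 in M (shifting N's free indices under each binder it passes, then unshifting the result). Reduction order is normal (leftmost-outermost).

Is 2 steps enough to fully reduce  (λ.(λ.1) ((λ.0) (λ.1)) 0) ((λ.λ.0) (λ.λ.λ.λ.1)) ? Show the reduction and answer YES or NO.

  start: (λ.(λ.1) ((λ.0) (λ.1)) 0) ((λ.λ.0) (λ.λ.λ.λ.1))
  →1  (λ.(λ.λ.0) (λ.λ.λ.λ.1)) ((λ.0) (λ.(λ.λ.0) (λ.λ.λ.λ.1))) ((λ.λ.0) (λ.λ.λ.λ.1))
  →2  (λ.λ.0) (λ.λ.λ.λ.1) ((λ.λ.0) (λ.λ.λ.λ.1))

Answer: NO — after 2 steps the term is (λ.λ.0) (λ.λ.λ.λ.1) ((λ.λ.0) (λ.λ.λ.λ.1)), not yet normal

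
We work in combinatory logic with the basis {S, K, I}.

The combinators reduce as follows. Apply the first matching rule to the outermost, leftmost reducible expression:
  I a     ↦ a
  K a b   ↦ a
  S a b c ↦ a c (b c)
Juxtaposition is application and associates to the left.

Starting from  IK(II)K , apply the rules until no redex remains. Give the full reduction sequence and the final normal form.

Answer: normal form = I  (in 3 steps)

Reduction:
  start: IK(II)K
  →1  K(II)K
  →2  II
  →3  I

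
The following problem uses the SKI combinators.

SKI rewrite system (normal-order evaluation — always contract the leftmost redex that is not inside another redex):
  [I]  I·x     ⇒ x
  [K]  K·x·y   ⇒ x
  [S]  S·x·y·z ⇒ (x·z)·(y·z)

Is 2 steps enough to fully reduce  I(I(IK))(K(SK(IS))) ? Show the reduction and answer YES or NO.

  start: I(I(IK))(K(SK(IS)))
  step 1: I(IK)(K(SK(IS)))
  step 2: IK(K(SK(IS)))

Answer: NO — after 2 steps the term is IK(K(SK(IS))), not yet normal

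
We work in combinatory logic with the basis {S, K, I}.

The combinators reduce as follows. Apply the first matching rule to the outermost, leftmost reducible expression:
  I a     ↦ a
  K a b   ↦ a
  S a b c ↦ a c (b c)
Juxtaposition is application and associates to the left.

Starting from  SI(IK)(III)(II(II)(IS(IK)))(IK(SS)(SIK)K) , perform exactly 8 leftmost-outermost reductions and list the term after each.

Answer: after 8 steps: II(IK(SS)(SIK)K)

Reduction:
  start: SI(IK)(III)(II(II)(IS(IK)))(IK(SS)(SIK)K)
  step 1: I(III)(IK(III))(II(II)(IS(IK)))(IK(SS)(SIK)K)
  step 2: III(IK(III))(II(II)(IS(IK)))(IK(SS)(SIK)K)
  step 3: II(IK(III))(II(II)(IS(IK)))(IK(SS)(SIK)K)
  step 4: I(IK(III))(II(II)(IS(IK)))(IK(SS)(SIK)K)
  step 5: IK(III)(II(II)(IS(IK)))(IK(SS)(SIK)K)
  step 6: K(III)(II(II)(IS(IK)))(IK(SS)(SIK)K)
  step 7: III(IK(SS)(SIK)K)
  step 8: II(IK(SS)(SIK)K)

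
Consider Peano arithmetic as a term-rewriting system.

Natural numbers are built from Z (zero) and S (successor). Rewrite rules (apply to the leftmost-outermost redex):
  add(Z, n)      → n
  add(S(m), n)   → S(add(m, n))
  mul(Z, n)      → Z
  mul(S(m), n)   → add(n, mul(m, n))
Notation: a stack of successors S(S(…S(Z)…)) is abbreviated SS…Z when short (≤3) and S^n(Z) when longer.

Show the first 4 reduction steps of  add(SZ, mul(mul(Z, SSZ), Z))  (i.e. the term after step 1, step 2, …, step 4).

  start: add(SZ, mul(mul(Z, SSZ), Z))
  step 1: S(add(Z, mul(mul(Z, SSZ), Z)))
  step 2: S(mul(mul(Z, SSZ), Z))
  step 3: S(mul(Z, Z))
  step 4: SZ

Answer: after 4 steps: SZ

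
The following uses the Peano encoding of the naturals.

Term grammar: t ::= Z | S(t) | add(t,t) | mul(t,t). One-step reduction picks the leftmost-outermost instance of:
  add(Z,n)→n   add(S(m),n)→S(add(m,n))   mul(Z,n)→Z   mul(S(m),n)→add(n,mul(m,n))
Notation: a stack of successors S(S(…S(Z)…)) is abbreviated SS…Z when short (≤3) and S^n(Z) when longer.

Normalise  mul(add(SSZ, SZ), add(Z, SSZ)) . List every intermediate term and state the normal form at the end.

  start: mul(add(SSZ, SZ), add(Z, SSZ))
  step 1: mul(S(add(SZ, SZ)), add(Z, SSZ))
  step 2: add(add(Z, SSZ), mul(add(SZ, SZ), add(Z, SSZ)))
  step 3: add(SSZ, mul(add(SZ, SZ), add(Z, SSZ)))
  step 4: S(add(SZ, mul(add(SZ, SZ), add(Z, SSZ))))
  step 5: S(S(add(Z, mul(add(SZ, SZ), add(Z, SSZ)))))
  step 6: S(S(mul(add(SZ, SZ), add(Z, SSZ))))
  step 7: S(S(mul(S(add(Z, SZ)), add(Z, SSZ))))
  step 8: S(S(add(add(Z, SSZ), mul(add(Z, SZ), add(Z, SSZ)))))
  step 9: S(S(add(SSZ, mul(add(Z, SZ), add(Z, SSZ)))))
  step 10: S(S(S(add(SZ, mul(add(Z, SZ), add(Z, SSZ))))))
  step 11: S(S(S(S(add(Z, mul(add(Z, SZ), add(Z, SSZ)))))))
  step 12: S(S(S(S(mul(add(Z, SZ), add(Z, SSZ))))))
  step 13: S(S(S(S(mul(SZ, add(Z, SSZ))))))
  step 14: S(S(S(S(add(add(Z, SSZ), mul(Z, add(Z, SSZ)))))))
  step 15: S(S(S(S(add(SSZ, mul(Z, add(Z, SSZ)))))))
  step 16: S(S(S(S(S(add(SZ, mul(Z, add(Z, SSZ))))))))
  step 17: S(S(S(S(S(S(add(Z, mul(Z, add(Z, SSZ)))))))))
  step 18: S(S(S(S(S(S(mul(Z, add(Z, SSZ))))))))
  step 19: S^6(Z)

Answer: normal form = S^6(Z)  (in 19 steps)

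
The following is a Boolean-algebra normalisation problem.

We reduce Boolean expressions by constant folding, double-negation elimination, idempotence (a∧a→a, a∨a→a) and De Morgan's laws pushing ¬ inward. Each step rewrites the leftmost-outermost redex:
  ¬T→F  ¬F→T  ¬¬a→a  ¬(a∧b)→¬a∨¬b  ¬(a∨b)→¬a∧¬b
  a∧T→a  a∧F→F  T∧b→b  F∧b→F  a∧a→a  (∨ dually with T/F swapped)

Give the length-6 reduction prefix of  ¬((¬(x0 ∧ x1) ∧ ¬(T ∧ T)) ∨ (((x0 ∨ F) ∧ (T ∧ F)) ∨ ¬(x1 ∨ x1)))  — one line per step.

Answer: after 6 steps: T ∧ ¬(((x0 ∨ F) ∧ (T ∧ F)) ∨ ¬(x1 ∨ x1))

Reduction:
  start: ¬((¬(x0 ∧ x1) ∧ ¬(T ∧ T)) ∨ (((x0 ∨ F) ∧ (T ∧ F)) ∨ ¬(x1 ∨ x1)))
  →1  ¬(¬(x0 ∧ x1) ∧ ¬(T ∧ T)) ∧ ¬(((x0 ∨ F) ∧ (T ∧ F)) ∨ ¬(x1 ∨ x1))
  →2  (¬¬(x0 ∧ x1) ∨ ¬¬(T ∧ T)) ∧ ¬(((x0 ∨ F) ∧ (T ∧ F)) ∨ ¬(x1 ∨ x1))
  →3  ((x0 ∧ x1) ∨ ¬¬(T ∧ T)) ∧ ¬(((x0 ∨ F) ∧ (T ∧ F)) ∨ ¬(x1 ∨ x1))
  →4  ((x0 ∧ x1) ∨ (T ∧ T)) ∧ ¬(((x0 ∨ F) ∧ (T ∧ F)) ∨ ¬(x1 ∨ x1))
  →5  ((x0 ∧ x1) ∨ T) ∧ ¬(((x0 ∨ F) ∧ (T ∧ F)) ∨ ¬(x1 ∨ x1))
  →6  T ∧ ¬(((x0 ∨ F) ∧ (T ∧ F)) ∨ ¬(x1 ∨ x1))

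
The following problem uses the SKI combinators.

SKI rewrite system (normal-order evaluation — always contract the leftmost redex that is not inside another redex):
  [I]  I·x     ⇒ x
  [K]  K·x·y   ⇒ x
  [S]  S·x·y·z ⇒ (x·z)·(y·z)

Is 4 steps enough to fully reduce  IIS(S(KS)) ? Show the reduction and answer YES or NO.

  start: IIS(S(KS))
  [1] IS(S(KS))
  [2] S(S(KS))

Answer: YES — reaches normal form S(S(KS)) in 2 ≤ 4 steps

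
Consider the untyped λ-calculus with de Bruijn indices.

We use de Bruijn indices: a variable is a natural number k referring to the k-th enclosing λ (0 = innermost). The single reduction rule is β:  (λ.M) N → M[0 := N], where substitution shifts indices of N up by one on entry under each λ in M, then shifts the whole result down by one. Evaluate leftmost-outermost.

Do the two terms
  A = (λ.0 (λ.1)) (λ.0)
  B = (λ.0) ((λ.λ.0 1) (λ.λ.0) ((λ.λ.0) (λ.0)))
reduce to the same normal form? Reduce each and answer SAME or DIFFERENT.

Term A:
  start: (λ.0 (λ.1)) (λ.0)
  step 1: (λ.0) (λ.λ.0)
  step 2: λ.λ.0

Term B:
  start: (λ.0) ((λ.λ.0 1) (λ.λ.0) ((λ.λ.0) (λ.0)))
  step 1: (λ.λ.0 1) (λ.λ.0) ((λ.λ.0) (λ.0))
  step 2: (λ.0 (λ.λ.0)) ((λ.λ.0) (λ.0))
  step 3: (λ.λ.0) (λ.0) (λ.λ.0)
  step 4: (λ.0) (λ.λ.0)
  step 5: λ.λ.0

Answer: SAME — A ⇓ λ.λ.0, B ⇓ λ.λ.0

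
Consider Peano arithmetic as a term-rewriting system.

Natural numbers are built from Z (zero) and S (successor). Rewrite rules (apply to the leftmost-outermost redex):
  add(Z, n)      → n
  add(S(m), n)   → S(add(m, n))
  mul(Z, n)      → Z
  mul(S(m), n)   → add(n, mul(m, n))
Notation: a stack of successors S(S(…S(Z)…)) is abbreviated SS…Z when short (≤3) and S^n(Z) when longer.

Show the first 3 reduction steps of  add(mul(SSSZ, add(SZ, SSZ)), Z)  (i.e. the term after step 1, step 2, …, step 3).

Answer: after 3 steps: add(S(add(add(Z, SSZ), mul(SSZ, add(SZ, SSZ)))), Z)

Derivation:
  start: add(mul(SSSZ, add(SZ, SSZ)), Z)
  →1  add(add(add(SZ, SSZ), mul(SSZ, add(SZ, SSZ))), Z)
  →2  add(add(S(add(Z, SSZ)), mul(SSZ, add(SZ, SSZ))), Z)
  →3  add(S(add(add(Z, SSZ), mul(SSZ, add(SZ, SSZ)))), Z)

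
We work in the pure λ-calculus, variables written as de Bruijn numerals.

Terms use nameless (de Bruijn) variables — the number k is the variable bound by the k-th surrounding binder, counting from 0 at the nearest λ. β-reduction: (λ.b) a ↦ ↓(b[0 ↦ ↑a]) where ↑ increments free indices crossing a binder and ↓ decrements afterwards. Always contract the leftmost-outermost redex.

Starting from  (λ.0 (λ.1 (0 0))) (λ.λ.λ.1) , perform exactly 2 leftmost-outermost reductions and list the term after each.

  start: (λ.0 (λ.1 (0 0))) (λ.λ.λ.1)
  →1  (λ.λ.λ.1) (λ.(λ.λ.λ.1) (0 0))
  →2  λ.λ.1

Answer: after 2 steps: λ.λ.1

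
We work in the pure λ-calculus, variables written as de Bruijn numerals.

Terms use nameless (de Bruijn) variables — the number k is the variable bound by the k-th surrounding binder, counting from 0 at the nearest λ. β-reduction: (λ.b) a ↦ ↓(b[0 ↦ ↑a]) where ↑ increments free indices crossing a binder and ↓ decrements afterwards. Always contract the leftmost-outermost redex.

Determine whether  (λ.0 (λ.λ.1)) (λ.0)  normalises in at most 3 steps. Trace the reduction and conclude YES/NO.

  start: (λ.0 (λ.λ.1)) (λ.0)
  →1  (λ.0) (λ.λ.1)
  →2  λ.λ.1

Answer: YES — reaches normal form λ.λ.1 in 2 ≤ 3 steps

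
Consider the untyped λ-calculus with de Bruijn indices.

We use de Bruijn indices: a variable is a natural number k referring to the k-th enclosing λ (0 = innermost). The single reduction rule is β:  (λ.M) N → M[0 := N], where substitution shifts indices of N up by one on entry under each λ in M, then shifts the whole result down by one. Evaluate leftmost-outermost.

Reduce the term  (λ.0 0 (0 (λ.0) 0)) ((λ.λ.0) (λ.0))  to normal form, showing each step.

Answer: normal form = λ.0  (in 9 steps)

Working:
  start: (λ.0 0 (0 (λ.0) 0)) ((λ.λ.0) (λ.0))
  [1] (λ.λ.0) (λ.0) ((λ.λ.0) (λ.0)) ((λ.λ.0) (λ.0) (λ.0) ((λ.λ.0) (λ.0)))
  [2] (λ.0) ((λ.λ.0) (λ.0)) ((λ.λ.0) (λ.0) (λ.0) ((λ.λ.0) (λ.0)))
  [3] (λ.λ.0) (λ.0) ((λ.λ.0) (λ.0) (λ.0) ((λ.λ.0) (λ.0)))
  [4] (λ.0) ((λ.λ.0) (λ.0) (λ.0) ((λ.λ.0) (λ.0)))
  [5] (λ.λ.0) (λ.0) (λ.0) ((λ.λ.0) (λ.0))
  [6] (λ.0) (λ.0) ((λ.λ.0) (λ.0))
  [7] (λ.0) ((λ.λ.0) (λ.0))
  [8] (λ.λ.0) (λ.0)
  [9] λ.0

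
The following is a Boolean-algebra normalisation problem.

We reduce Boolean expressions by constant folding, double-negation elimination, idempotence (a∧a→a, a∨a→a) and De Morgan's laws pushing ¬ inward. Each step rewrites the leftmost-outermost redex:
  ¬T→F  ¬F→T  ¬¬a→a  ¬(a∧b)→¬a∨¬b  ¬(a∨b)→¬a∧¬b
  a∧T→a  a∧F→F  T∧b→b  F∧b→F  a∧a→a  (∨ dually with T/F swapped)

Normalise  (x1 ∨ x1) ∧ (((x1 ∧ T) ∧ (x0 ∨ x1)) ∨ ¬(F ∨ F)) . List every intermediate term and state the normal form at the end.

  start: (x1 ∨ x1) ∧ (((x1 ∧ T) ∧ (x0 ∨ x1)) ∨ ¬(F ∨ F))
  [1] x1 ∧ (((x1 ∧ T) ∧ (x0 ∨ x1)) ∨ ¬(F ∨ F))
  [2] x1 ∧ ((x1 ∧ (x0 ∨ x1)) ∨ ¬(F ∨ F))
  [3] x1 ∧ ((x1 ∧ (x0 ∨ x1)) ∨ (¬F ∧ ¬F))
  [4] x1 ∧ ((x1 ∧ (x0 ∨ x1)) ∨ ¬F)
  [5] x1 ∧ ((x1 ∧ (x0 ∨ x1)) ∨ T)
  [6] x1 ∧ T
  [7] x1

Answer: normal form = x1  (in 7 steps)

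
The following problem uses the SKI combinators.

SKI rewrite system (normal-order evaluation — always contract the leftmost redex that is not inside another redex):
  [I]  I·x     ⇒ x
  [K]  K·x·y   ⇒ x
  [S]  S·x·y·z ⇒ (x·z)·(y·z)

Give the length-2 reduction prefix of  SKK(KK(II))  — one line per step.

Answer: after 2 steps: KK(II)

Working:
  start: SKK(KK(II))
  →1  K(KK(II))(K(KK(II)))
  →2  KK(II)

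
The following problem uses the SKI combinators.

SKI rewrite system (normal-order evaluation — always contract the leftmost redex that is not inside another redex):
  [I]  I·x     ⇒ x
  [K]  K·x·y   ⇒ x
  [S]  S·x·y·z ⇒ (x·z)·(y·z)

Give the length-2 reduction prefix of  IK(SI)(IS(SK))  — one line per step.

  start: IK(SI)(IS(SK))
  step 1: K(SI)(IS(SK))
  step 2: SI

Answer: after 2 steps: SI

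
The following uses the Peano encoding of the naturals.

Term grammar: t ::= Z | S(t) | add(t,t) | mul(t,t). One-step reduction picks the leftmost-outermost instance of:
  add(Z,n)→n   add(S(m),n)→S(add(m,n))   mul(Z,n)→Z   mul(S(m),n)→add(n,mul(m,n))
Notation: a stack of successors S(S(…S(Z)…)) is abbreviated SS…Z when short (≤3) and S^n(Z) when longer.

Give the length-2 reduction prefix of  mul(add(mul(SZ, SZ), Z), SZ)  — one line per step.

Answer: after 2 steps: mul(add(S(add(Z, mul(Z, SZ))), Z), SZ)

Working:
  start: mul(add(mul(SZ, SZ), Z), SZ)
  step 1: mul(add(add(SZ, mul(Z, SZ)), Z), SZ)
  step 2: mul(add(S(add(Z, mul(Z, SZ))), Z), SZ)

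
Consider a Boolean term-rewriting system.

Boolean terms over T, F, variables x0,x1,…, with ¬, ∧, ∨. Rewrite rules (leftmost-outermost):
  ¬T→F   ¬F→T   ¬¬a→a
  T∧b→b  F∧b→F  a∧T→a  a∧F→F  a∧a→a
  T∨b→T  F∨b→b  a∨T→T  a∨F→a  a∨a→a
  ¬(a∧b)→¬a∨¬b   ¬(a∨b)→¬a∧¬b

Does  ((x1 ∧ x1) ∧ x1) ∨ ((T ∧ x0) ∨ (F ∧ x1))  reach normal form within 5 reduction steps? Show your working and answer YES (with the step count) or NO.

  start: ((x1 ∧ x1) ∧ x1) ∨ ((T ∧ x0) ∨ (F ∧ x1))
  step 1: (x1 ∧ x1) ∨ ((T ∧ x0) ∨ (F ∧ x1))
  step 2: x1 ∨ ((T ∧ x0) ∨ (F ∧ x1))
  step 3: x1 ∨ (x0 ∨ (F ∧ x1))
  step 4: x1 ∨ (x0 ∨ F)
  step 5: x1 ∨ x0

Answer: YES — reaches normal form x1 ∨ x0 in 5 ≤ 5 steps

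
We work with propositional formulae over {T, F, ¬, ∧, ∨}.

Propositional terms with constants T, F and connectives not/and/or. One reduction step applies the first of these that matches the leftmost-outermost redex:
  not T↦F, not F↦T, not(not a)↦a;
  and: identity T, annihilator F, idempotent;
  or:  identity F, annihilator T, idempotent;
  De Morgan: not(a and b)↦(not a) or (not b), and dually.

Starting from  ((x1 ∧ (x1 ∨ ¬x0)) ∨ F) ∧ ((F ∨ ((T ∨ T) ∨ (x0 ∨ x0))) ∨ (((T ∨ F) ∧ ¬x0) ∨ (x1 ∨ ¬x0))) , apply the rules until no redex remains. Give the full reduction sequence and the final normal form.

Answer: normal form = x1 ∧ (x1 ∨ ¬x0)  (in 6 steps)

Reduction:
  start: ((x1 ∧ (x1 ∨ ¬x0)) ∨ F) ∧ ((F ∨ ((T ∨ T) ∨ (x0 ∨ x0))) ∨ (((T ∨ F) ∧ ¬x0) ∨ (x1 ∨ ¬x0)))
  →1  (x1 ∧ (x1 ∨ ¬x0)) ∧ ((F ∨ ((T ∨ T) ∨ (x0 ∨ x0))) ∨ (((T ∨ F) ∧ ¬x0) ∨ (x1 ∨ ¬x0)))
  →2  (x1 ∧ (x1 ∨ ¬x0)) ∧ (((T ∨ T) ∨ (x0 ∨ x0)) ∨ (((T ∨ F) ∧ ¬x0) ∨ (x1 ∨ ¬x0)))
  →3  (x1 ∧ (x1 ∨ ¬x0)) ∧ ((T ∨ (x0 ∨ x0)) ∨ (((T ∨ F) ∧ ¬x0) ∨ (x1 ∨ ¬x0)))
  →4  (x1 ∧ (x1 ∨ ¬x0)) ∧ (T ∨ (((T ∨ F) ∧ ¬x0) ∨ (x1 ∨ ¬x0)))
  →5  (x1 ∧ (x1 ∨ ¬x0)) ∧ T
  →6  x1 ∧ (x1 ∨ ¬x0)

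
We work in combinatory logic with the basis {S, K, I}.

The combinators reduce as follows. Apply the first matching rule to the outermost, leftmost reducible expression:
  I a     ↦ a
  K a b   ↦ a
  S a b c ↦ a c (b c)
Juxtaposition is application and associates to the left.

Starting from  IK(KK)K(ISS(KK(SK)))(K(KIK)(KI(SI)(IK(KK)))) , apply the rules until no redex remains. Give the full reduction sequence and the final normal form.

Answer: normal form = KI  (in 5 steps)

Reduction:
  start: IK(KK)K(ISS(KK(SK)))(K(KIK)(KI(SI)(IK(KK))))
  step 1: K(KK)K(ISS(KK(SK)))(K(KIK)(KI(SI)(IK(KK))))
  step 2: KK(ISS(KK(SK)))(K(KIK)(KI(SI)(IK(KK))))
  step 3: K(K(KIK)(KI(SI)(IK(KK))))
  step 4: K(KIK)
  step 5: KI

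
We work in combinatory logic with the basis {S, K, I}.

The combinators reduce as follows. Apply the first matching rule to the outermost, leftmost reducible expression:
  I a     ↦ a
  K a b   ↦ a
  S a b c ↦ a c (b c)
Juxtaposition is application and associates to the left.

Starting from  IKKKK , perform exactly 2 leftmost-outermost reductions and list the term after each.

Answer: after 2 steps: KK

Reduction:
  start: IKKKK
  [1] KKKK
  [2] KK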